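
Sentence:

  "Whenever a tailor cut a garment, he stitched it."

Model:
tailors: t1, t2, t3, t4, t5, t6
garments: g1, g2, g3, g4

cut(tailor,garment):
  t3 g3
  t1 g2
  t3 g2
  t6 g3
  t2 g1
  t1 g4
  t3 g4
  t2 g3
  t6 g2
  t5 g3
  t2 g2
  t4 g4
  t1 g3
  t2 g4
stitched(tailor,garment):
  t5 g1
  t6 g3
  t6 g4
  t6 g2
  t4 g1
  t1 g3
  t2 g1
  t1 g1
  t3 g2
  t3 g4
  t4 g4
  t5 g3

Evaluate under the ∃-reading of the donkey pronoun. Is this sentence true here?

True

"it" takes "a garment" as antecedent — a donkey pronoun bound across the clause boundary.
Weak reading: every tailor t with some cut-garment has at least one cut-garment g such that stitched(t,g).
Per tailor: t1:✓  t2:✓  t3:✓  t4:✓  t5:✓  t6:✓
Every tailor in the restrictor has a witness.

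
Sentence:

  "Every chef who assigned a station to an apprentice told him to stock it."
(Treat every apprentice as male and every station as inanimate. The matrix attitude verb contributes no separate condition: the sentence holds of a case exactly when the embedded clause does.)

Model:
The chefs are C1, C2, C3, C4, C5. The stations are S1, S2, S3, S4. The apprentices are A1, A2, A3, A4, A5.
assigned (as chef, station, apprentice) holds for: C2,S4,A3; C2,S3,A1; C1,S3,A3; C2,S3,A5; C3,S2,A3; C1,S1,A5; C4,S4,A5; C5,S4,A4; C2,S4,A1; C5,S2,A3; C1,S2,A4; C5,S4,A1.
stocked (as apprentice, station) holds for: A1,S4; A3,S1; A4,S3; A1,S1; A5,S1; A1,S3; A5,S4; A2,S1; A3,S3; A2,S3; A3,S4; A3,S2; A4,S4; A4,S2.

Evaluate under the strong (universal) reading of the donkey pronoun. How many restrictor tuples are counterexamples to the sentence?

"him" takes "an apprentice" as antecedent and "it" takes "a station"; both are donkey pronouns co-varying with the restrictor.
Strong reading: for every (c,s,a) with assigned(c,s,a), stocked(a,s).
Restrictor triples: (C1,S1,A5)→stocked(A5,S1) ✓  (C1,S2,A4)→stocked(A4,S2) ✓  (C1,S3,A3)→stocked(A3,S3) ✓  (C2,S3,A1)→stocked(A1,S3) ✓  (C2,S3,A5)→stocked(A5,S3) ✗  (C2,S4,A1)→stocked(A1,S4) ✓  (C2,S4,A3)→stocked(A3,S4) ✓  (C3,S2,A3)→stocked(A3,S2) ✓  (C4,S4,A5)→stocked(A5,S4) ✓  (C5,S2,A3)→stocked(A3,S2) ✓  (C5,S4,A1)→stocked(A1,S4) ✓  (C5,S4,A4)→stocked(A4,S4) ✓
Counterexamples (restrictor triples failing the scope): 1.

1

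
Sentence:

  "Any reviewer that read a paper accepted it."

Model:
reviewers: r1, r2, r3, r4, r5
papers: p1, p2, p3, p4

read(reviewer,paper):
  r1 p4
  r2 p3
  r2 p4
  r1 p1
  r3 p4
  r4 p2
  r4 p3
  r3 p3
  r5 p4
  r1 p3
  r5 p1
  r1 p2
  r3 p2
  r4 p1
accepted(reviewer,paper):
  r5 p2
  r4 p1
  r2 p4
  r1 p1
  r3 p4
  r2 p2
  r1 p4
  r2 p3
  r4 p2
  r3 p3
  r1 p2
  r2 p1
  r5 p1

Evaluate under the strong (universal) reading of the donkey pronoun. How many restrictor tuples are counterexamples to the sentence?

"it" takes "a paper" as antecedent — a donkey pronoun bound across the clause boundary.
Strong reading: for every (r,p) with read(r,p), accepted(r,p).
Restrictor pairs: (r1,p1) ✓  (r1,p2) ✓  (r1,p3) ✗  (r1,p4) ✓  (r2,p3) ✓  (r2,p4) ✓  (r3,p2) ✗  (r3,p3) ✓  (r3,p4) ✓  (r4,p1) ✓  (r4,p2) ✓  (r4,p3) ✗  (r5,p1) ✓  (r5,p4) ✗
Counterexamples (restrictor pairs failing the scope): 4.

4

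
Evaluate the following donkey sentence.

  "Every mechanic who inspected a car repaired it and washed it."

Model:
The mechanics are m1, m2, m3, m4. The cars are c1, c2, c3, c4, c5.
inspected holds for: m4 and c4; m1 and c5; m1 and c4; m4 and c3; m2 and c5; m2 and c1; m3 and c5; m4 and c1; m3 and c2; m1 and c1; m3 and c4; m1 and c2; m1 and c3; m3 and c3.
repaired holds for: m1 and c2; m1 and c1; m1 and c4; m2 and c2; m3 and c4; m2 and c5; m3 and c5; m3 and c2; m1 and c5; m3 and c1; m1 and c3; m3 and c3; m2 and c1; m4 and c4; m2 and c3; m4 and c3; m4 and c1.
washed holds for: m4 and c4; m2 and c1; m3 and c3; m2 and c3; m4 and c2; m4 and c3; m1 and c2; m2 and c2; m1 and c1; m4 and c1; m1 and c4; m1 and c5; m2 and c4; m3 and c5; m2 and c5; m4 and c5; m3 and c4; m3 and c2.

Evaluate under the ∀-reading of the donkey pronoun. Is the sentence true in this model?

"it" takes "a car" as antecedent — a donkey pronoun bound across the clause boundary.
Strong reading: for every (m,c) with inspected(m,c), repaired(m,c) ∧ washed(m,c).
Restrictor pairs: (m1,c1) ✓  (m1,c2) ✓  (m1,c3) ✗  (m1,c4) ✓  (m1,c5) ✓  (m2,c1) ✓  (m2,c5) ✓  (m3,c2) ✓  (m3,c3) ✓  (m3,c4) ✓  (m3,c5) ✓  (m4,c1) ✓  (m4,c3) ✓  (m4,c4) ✓
Counterexample: (m1,c3) is in inspected but fails the scope.

False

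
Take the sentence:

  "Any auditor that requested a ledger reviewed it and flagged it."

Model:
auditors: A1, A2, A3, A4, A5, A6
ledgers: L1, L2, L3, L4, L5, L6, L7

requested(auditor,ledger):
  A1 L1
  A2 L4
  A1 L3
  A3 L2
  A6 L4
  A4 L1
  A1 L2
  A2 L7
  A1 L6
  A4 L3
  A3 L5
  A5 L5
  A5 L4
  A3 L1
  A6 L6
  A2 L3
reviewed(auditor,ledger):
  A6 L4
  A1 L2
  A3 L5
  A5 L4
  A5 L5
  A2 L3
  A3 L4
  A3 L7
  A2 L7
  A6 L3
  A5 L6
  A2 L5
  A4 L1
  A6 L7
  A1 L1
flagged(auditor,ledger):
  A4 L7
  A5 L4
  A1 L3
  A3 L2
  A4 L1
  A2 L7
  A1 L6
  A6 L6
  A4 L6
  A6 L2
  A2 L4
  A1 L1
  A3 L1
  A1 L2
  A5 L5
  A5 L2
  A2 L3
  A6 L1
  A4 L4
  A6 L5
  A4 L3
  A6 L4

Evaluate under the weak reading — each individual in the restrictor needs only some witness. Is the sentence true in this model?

False

"it" takes "a ledger" as antecedent — a donkey pronoun bound across the clause boundary.
Weak reading: every auditor a with some requested-ledger has at least one requested-ledger l such that reviewed(a,l) ∧ flagged(a,l).
Per auditor: A1:✓  A2:✓  A3:✗  A4:✓  A5:✓  A6:✓
A3 has no witness among its requested-ledgers.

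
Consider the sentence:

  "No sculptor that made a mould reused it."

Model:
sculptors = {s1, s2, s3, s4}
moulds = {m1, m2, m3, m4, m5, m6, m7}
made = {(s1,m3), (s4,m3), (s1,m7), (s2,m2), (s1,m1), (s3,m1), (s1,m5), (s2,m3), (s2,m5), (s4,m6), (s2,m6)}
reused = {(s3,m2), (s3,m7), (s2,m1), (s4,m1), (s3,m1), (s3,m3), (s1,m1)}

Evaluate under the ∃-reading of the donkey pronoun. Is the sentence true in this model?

False

"it" takes "a mould" as antecedent — a donkey pronoun bound across the clause boundary.
Truth condition: for no (s,m) with made(s,m) does reused(s,m) hold.
Restrictor pairs — does the scope hold? (s1,m1):holds  (s1,m3):fails  (s1,m5):fails  (s1,m7):fails  (s2,m2):fails  (s2,m3):fails  (s2,m5):fails  (s2,m6):fails  (s3,m1):holds  (s4,m3):fails  (s4,m6):fails
Scope holds for 2 pair(s), so the sentence is false.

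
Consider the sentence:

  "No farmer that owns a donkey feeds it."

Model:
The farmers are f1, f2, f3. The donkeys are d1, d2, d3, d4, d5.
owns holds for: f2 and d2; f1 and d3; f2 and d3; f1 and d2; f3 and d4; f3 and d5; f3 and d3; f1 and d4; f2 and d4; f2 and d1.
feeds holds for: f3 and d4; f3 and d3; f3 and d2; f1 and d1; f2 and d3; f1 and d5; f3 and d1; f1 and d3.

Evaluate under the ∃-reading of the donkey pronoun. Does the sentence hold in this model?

"it" takes "a donkey" as antecedent — a donkey pronoun bound across the clause boundary.
Truth condition: for no (f,d) with owns(f,d) does feeds(f,d) hold.
Restrictor pairs — does the scope hold? (f1,d2):fails  (f1,d3):holds  (f1,d4):fails  (f2,d1):fails  (f2,d2):fails  (f2,d3):holds  (f2,d4):fails  (f3,d3):holds  (f3,d4):holds  (f3,d5):fails
Scope holds for 4 pair(s), so the sentence is false.

False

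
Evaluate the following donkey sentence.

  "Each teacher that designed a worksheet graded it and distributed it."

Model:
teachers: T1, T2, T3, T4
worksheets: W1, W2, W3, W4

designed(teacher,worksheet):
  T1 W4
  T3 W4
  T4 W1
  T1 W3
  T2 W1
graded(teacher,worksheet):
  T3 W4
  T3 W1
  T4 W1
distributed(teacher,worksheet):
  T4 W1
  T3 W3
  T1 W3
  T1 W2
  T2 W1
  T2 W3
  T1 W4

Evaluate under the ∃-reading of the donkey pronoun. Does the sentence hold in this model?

False

"it" takes "a worksheet" as antecedent — a donkey pronoun bound across the clause boundary.
Weak reading: every teacher t with some designed-worksheet has at least one designed-worksheet w such that graded(t,w) ∧ distributed(t,w).
Per teacher: T1:✗  T2:✗  T3:✗  T4:✓
T1 has no witness among its designed-worksheets.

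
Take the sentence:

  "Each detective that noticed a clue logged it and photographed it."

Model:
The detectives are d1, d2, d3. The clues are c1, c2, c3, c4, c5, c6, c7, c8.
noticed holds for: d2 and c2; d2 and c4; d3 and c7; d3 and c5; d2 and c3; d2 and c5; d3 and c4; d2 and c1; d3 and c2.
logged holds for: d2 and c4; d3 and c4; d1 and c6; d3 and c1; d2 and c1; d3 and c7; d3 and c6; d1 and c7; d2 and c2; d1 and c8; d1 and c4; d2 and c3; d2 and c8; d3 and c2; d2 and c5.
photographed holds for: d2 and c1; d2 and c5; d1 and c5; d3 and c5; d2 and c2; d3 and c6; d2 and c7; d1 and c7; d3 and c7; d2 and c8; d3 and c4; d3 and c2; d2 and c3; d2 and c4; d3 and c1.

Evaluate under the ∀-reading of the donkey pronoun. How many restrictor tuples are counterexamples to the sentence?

1

"it" takes "a clue" as antecedent — a donkey pronoun bound across the clause boundary.
Strong reading: for every (d,c) with noticed(d,c), logged(d,c) ∧ photographed(d,c).
Restrictor pairs: (d2,c1) ✓  (d2,c2) ✓  (d2,c3) ✓  (d2,c4) ✓  (d2,c5) ✓  (d3,c2) ✓  (d3,c4) ✓  (d3,c5) ✗  (d3,c7) ✓
Counterexamples (restrictor pairs failing the scope): 1.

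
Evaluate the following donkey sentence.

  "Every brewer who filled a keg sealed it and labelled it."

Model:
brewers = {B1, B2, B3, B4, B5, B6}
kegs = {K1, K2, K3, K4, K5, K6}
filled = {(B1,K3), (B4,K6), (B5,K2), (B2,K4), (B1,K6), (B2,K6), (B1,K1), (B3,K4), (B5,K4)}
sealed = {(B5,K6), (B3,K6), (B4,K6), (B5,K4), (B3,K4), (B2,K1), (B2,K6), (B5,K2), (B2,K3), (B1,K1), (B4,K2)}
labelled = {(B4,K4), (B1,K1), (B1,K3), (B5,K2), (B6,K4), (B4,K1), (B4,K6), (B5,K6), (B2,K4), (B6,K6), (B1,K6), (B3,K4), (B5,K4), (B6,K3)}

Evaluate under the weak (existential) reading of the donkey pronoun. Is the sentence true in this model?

False

"it" takes "a keg" as antecedent — a donkey pronoun bound across the clause boundary.
Weak reading: every brewer b with some filled-keg has at least one filled-keg k such that sealed(b,k) ∧ labelled(b,k).
Per brewer: B1:✓  B2:✗  B3:✓  B4:✓  B5:✓
B2 has no witness among its filled-kegs.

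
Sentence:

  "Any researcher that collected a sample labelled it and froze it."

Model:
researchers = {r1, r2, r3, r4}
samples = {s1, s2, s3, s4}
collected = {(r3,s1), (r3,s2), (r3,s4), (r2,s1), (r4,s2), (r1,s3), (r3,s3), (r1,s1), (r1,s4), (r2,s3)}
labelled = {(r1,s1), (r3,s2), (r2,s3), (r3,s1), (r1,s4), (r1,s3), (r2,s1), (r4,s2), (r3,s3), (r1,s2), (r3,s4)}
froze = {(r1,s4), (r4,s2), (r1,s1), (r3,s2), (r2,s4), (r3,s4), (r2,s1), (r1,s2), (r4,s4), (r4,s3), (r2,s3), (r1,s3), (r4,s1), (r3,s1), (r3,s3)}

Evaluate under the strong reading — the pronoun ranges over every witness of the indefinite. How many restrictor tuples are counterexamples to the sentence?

"it" takes "a sample" as antecedent — a donkey pronoun bound across the clause boundary.
Strong reading: for every (r,s) with collected(r,s), labelled(r,s) ∧ froze(r,s).
Restrictor pairs: (r1,s1) ✓  (r1,s3) ✓  (r1,s4) ✓  (r2,s1) ✓  (r2,s3) ✓  (r3,s1) ✓  (r3,s2) ✓  (r3,s3) ✓  (r3,s4) ✓  (r4,s2) ✓
Counterexamples (restrictor pairs failing the scope): 0.

0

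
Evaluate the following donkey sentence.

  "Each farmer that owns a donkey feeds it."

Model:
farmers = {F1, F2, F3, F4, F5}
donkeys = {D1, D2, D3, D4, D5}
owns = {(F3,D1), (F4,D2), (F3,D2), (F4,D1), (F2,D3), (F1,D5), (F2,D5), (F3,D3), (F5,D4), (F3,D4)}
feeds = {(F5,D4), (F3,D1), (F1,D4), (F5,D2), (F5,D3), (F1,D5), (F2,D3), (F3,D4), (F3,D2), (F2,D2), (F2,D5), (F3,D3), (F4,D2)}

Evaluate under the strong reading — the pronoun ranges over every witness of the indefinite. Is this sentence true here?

False

"it" takes "a donkey" as antecedent — a donkey pronoun bound across the clause boundary.
Strong reading: for every (f,d) with owns(f,d), feeds(f,d).
Restrictor pairs: (F1,D5) ✓  (F2,D3) ✓  (F2,D5) ✓  (F3,D1) ✓  (F3,D2) ✓  (F3,D3) ✓  (F3,D4) ✓  (F4,D1) ✗  (F4,D2) ✓  (F5,D4) ✓
Counterexample: (F4,D1) is in owns but fails the scope.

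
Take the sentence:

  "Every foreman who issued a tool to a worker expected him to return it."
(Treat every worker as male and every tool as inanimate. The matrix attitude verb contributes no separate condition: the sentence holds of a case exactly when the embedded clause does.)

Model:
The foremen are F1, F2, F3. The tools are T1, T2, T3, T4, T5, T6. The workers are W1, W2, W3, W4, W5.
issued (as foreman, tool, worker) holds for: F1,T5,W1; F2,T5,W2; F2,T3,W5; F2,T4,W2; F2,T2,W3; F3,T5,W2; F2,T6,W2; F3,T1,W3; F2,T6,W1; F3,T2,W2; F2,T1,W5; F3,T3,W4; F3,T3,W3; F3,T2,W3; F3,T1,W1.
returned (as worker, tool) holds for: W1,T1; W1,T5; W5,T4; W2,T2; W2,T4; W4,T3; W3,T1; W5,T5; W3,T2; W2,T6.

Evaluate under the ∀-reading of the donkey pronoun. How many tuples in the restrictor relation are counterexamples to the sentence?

"him" takes "a worker" as antecedent and "it" takes "a tool"; both are donkey pronouns co-varying with the restrictor.
Strong reading: for every (f,t,w) with issued(f,t,w), returned(w,t).
Restrictor triples: (F1,T5,W1)→returned(W1,T5) ✓  (F2,T1,W5)→returned(W5,T1) ✗  (F2,T2,W3)→returned(W3,T2) ✓  (F2,T3,W5)→returned(W5,T3) ✗  (F2,T4,W2)→returned(W2,T4) ✓  (F2,T5,W2)→returned(W2,T5) ✗  (F2,T6,W1)→returned(W1,T6) ✗  (F2,T6,W2)→returned(W2,T6) ✓  (F3,T1,W1)→returned(W1,T1) ✓  (F3,T1,W3)→returned(W3,T1) ✓  (F3,T2,W2)→returned(W2,T2) ✓  (F3,T2,W3)→returned(W3,T2) ✓  (F3,T3,W3)→returned(W3,T3) ✗  (F3,T3,W4)→returned(W4,T3) ✓  (F3,T5,W2)→returned(W2,T5) ✗
Counterexamples (restrictor triples failing the scope): 6.

6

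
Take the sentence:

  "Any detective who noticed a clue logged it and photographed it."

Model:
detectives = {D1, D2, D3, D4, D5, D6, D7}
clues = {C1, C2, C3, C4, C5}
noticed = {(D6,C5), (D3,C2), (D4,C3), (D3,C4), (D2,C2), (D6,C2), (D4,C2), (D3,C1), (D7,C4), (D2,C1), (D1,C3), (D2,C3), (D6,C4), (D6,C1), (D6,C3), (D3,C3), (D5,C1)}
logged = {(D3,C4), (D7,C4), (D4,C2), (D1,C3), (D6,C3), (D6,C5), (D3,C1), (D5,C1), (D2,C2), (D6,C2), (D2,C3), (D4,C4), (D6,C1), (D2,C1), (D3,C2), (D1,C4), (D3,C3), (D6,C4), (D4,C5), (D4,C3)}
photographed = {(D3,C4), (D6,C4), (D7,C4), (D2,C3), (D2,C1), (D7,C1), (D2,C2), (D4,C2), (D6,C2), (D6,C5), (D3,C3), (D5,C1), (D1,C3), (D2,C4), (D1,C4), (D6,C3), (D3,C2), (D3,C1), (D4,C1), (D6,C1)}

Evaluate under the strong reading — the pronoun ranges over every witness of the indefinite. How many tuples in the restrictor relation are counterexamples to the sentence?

1

"it" takes "a clue" as antecedent — a donkey pronoun bound across the clause boundary.
Strong reading: for every (d,c) with noticed(d,c), logged(d,c) ∧ photographed(d,c).
Restrictor pairs: (D1,C3) ✓  (D2,C1) ✓  (D2,C2) ✓  (D2,C3) ✓  (D3,C1) ✓  (D3,C2) ✓  (D3,C3) ✓  (D3,C4) ✓  (D4,C2) ✓  (D4,C3) ✗  (D5,C1) ✓  (D6,C1) ✓  (D6,C2) ✓  (D6,C3) ✓  (D6,C4) ✓  (D6,C5) ✓  (D7,C4) ✓
Counterexamples (restrictor pairs failing the scope): 1.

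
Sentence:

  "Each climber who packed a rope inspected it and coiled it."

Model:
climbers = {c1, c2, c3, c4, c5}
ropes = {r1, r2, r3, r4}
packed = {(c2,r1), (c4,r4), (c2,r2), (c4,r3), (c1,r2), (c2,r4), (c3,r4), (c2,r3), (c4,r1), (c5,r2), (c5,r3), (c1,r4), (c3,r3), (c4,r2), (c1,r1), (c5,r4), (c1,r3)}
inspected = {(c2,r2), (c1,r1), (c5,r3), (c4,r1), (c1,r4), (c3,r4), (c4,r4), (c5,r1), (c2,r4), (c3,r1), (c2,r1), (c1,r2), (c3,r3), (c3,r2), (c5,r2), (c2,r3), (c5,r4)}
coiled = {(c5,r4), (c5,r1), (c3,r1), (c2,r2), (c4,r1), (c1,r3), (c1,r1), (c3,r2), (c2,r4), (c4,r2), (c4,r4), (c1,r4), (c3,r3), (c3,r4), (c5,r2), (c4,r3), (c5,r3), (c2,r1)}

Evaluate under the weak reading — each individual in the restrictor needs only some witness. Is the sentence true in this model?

"it" takes "a rope" as antecedent — a donkey pronoun bound across the clause boundary.
Weak reading: every climber c with some packed-rope has at least one packed-rope r such that inspected(c,r) ∧ coiled(c,r).
Per climber: c1:✓  c2:✓  c3:✓  c4:✓  c5:✓
Every climber in the restrictor has a witness.

True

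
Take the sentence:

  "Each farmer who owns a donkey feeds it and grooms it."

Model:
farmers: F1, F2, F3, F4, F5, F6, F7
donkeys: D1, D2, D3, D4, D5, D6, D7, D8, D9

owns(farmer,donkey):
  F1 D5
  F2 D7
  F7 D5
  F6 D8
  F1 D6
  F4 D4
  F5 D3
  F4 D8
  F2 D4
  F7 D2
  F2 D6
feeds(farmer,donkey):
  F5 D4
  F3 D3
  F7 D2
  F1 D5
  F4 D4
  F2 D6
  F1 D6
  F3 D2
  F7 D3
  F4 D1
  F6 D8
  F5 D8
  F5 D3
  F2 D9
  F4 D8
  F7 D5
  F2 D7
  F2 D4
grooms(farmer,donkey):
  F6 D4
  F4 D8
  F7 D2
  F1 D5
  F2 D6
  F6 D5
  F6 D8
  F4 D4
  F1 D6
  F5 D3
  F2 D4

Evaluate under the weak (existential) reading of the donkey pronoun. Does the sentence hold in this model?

True

"it" takes "a donkey" as antecedent — a donkey pronoun bound across the clause boundary.
Weak reading: every farmer f with some owns-donkey has at least one owns-donkey d such that feeds(f,d) ∧ grooms(f,d).
Per farmer: F1:✓  F2:✓  F4:✓  F5:✓  F6:✓  F7:✓
Every farmer in the restrictor has a witness.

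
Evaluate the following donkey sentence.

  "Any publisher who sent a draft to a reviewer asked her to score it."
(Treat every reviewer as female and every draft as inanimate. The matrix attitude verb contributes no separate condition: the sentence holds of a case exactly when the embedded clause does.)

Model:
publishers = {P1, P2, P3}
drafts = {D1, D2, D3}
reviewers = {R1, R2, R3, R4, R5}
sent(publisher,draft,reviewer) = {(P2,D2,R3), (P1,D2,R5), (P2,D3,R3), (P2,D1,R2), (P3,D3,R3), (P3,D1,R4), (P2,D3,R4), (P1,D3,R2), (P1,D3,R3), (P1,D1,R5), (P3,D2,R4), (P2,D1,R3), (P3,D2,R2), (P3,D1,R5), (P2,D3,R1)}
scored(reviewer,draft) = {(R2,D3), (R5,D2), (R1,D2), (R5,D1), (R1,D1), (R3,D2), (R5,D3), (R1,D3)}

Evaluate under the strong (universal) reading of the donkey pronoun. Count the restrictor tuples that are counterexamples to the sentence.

9

"her" takes "a reviewer" as antecedent and "it" takes "a draft"; both are donkey pronouns co-varying with the restrictor.
Strong reading: for every (p,d,r) with sent(p,d,r), scored(r,d).
Restrictor triples: (P1,D1,R5)→scored(R5,D1) ✓  (P1,D2,R5)→scored(R5,D2) ✓  (P1,D3,R2)→scored(R2,D3) ✓  (P1,D3,R3)→scored(R3,D3) ✗  (P2,D1,R2)→scored(R2,D1) ✗  (P2,D1,R3)→scored(R3,D1) ✗  (P2,D2,R3)→scored(R3,D2) ✓  (P2,D3,R1)→scored(R1,D3) ✓  (P2,D3,R3)→scored(R3,D3) ✗  (P2,D3,R4)→scored(R4,D3) ✗  (P3,D1,R4)→scored(R4,D1) ✗  (P3,D1,R5)→scored(R5,D1) ✓  (P3,D2,R2)→scored(R2,D2) ✗  (P3,D2,R4)→scored(R4,D2) ✗  (P3,D3,R3)→scored(R3,D3) ✗
Counterexamples (restrictor triples failing the scope): 9.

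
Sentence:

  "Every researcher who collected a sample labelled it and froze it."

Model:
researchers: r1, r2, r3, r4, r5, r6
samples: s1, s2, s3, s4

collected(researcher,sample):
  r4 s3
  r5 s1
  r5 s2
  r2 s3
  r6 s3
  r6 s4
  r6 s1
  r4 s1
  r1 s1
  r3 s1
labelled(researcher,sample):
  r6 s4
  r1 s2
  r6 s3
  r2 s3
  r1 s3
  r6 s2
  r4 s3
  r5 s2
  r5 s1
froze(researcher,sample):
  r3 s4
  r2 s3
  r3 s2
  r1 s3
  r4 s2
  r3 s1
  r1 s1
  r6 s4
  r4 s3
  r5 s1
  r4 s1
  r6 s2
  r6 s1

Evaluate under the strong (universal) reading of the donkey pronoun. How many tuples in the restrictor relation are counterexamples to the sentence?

"it" takes "a sample" as antecedent — a donkey pronoun bound across the clause boundary.
Strong reading: for every (r,s) with collected(r,s), labelled(r,s) ∧ froze(r,s).
Restrictor pairs: (r1,s1) ✗  (r2,s3) ✓  (r3,s1) ✗  (r4,s1) ✗  (r4,s3) ✓  (r5,s1) ✓  (r5,s2) ✗  (r6,s1) ✗  (r6,s3) ✗  (r6,s4) ✓
Counterexamples (restrictor pairs failing the scope): 6.

6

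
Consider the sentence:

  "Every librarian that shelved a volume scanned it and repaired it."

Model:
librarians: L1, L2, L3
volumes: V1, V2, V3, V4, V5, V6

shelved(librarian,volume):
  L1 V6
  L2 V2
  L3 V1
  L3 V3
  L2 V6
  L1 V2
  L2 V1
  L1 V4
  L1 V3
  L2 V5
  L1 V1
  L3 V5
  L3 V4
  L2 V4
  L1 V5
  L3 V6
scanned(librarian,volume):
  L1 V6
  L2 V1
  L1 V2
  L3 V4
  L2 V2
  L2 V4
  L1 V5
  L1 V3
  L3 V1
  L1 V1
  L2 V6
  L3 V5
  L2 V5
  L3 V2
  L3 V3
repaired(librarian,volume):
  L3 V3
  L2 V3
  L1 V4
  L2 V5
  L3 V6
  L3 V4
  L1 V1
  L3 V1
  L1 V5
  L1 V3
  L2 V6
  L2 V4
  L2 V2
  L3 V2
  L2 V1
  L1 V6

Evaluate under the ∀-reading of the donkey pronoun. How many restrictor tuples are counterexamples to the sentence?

"it" takes "a volume" as antecedent — a donkey pronoun bound across the clause boundary.
Strong reading: for every (l,v) with shelved(l,v), scanned(l,v) ∧ repaired(l,v).
Restrictor pairs: (L1,V1) ✓  (L1,V2) ✗  (L1,V3) ✓  (L1,V4) ✗  (L1,V5) ✓  (L1,V6) ✓  (L2,V1) ✓  (L2,V2) ✓  (L2,V4) ✓  (L2,V5) ✓  (L2,V6) ✓  (L3,V1) ✓  (L3,V3) ✓  (L3,V4) ✓  (L3,V5) ✗  (L3,V6) ✗
Counterexamples (restrictor pairs failing the scope): 4.

4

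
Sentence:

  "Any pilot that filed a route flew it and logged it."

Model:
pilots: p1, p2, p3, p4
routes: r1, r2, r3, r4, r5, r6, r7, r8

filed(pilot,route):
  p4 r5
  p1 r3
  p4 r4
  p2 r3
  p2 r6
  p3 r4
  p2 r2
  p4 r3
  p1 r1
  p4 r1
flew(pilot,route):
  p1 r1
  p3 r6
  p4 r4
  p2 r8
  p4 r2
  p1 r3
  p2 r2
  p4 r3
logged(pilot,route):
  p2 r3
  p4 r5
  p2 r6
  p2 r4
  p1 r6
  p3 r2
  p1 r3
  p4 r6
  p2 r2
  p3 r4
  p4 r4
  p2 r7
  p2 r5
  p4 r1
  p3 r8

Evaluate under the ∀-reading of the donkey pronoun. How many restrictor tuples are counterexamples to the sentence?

"it" takes "a route" as antecedent — a donkey pronoun bound across the clause boundary.
Strong reading: for every (p,r) with filed(p,r), flew(p,r) ∧ logged(p,r).
Restrictor pairs: (p1,r1) ✗  (p1,r3) ✓  (p2,r2) ✓  (p2,r3) ✗  (p2,r6) ✗  (p3,r4) ✗  (p4,r1) ✗  (p4,r3) ✗  (p4,r4) ✓  (p4,r5) ✗
Counterexamples (restrictor pairs failing the scope): 7.

7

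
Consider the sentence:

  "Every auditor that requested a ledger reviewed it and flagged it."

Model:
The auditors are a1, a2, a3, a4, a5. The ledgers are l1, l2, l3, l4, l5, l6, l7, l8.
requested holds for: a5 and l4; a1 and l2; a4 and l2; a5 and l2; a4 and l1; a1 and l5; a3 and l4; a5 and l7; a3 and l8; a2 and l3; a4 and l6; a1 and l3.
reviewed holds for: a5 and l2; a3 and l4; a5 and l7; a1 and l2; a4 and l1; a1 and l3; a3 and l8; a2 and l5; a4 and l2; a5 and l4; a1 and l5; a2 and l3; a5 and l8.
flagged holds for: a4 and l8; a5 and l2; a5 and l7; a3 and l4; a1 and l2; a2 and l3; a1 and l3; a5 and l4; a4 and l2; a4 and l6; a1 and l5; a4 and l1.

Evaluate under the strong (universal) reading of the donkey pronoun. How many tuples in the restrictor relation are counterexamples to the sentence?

2

"it" takes "a ledger" as antecedent — a donkey pronoun bound across the clause boundary.
Strong reading: for every (a,l) with requested(a,l), reviewed(a,l) ∧ flagged(a,l).
Restrictor pairs: (a1,l2) ✓  (a1,l3) ✓  (a1,l5) ✓  (a2,l3) ✓  (a3,l4) ✓  (a3,l8) ✗  (a4,l1) ✓  (a4,l2) ✓  (a4,l6) ✗  (a5,l2) ✓  (a5,l4) ✓  (a5,l7) ✓
Counterexamples (restrictor pairs failing the scope): 2.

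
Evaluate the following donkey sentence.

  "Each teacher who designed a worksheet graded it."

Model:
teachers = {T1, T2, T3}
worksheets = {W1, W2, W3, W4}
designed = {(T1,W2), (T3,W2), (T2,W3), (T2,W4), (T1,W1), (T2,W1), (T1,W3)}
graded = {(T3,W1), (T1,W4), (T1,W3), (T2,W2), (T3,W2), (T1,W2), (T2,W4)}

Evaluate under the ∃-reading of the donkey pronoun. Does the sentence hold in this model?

True

"it" takes "a worksheet" as antecedent — a donkey pronoun bound across the clause boundary.
Weak reading: every teacher t with some designed-worksheet has at least one designed-worksheet w such that graded(t,w).
Per teacher: T1:✓  T2:✓  T3:✓
Every teacher in the restrictor has a witness.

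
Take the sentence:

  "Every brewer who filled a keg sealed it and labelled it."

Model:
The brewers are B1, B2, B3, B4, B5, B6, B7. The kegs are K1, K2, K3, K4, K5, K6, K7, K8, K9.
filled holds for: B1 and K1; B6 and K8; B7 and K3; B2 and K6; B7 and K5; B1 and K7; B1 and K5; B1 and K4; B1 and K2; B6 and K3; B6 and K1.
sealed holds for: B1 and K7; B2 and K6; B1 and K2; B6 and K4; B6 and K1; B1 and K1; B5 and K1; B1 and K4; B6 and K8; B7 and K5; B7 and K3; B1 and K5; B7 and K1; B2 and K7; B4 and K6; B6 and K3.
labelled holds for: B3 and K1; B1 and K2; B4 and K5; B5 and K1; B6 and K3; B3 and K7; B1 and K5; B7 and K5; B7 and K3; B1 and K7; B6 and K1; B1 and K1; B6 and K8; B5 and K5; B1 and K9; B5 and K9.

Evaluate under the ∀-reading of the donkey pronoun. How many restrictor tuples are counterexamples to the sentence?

2

"it" takes "a keg" as antecedent — a donkey pronoun bound across the clause boundary.
Strong reading: for every (b,k) with filled(b,k), sealed(b,k) ∧ labelled(b,k).
Restrictor pairs: (B1,K1) ✓  (B1,K2) ✓  (B1,K4) ✗  (B1,K5) ✓  (B1,K7) ✓  (B2,K6) ✗  (B6,K1) ✓  (B6,K3) ✓  (B6,K8) ✓  (B7,K3) ✓  (B7,K5) ✓
Counterexamples (restrictor pairs failing the scope): 2.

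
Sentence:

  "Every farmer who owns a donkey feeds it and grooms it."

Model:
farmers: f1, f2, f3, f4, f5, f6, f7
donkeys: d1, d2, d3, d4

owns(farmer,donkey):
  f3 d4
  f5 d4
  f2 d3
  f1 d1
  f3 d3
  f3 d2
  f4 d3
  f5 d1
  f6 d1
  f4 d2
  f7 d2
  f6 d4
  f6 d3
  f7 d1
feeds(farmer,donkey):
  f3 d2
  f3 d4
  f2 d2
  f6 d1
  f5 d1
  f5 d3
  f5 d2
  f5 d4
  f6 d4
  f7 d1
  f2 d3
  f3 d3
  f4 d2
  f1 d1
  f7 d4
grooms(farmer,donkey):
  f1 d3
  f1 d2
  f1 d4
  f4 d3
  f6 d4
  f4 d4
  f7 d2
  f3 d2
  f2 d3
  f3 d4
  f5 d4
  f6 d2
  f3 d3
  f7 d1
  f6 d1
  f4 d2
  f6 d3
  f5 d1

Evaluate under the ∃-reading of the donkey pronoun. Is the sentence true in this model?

False

"it" takes "a donkey" as antecedent — a donkey pronoun bound across the clause boundary.
Weak reading: every farmer f with some owns-donkey has at least one owns-donkey d such that feeds(f,d) ∧ grooms(f,d).
Per farmer: f1:✗  f2:✓  f3:✓  f4:✓  f5:✓  f6:✓  f7:✓
f1 has no witness among its owns-donkeys.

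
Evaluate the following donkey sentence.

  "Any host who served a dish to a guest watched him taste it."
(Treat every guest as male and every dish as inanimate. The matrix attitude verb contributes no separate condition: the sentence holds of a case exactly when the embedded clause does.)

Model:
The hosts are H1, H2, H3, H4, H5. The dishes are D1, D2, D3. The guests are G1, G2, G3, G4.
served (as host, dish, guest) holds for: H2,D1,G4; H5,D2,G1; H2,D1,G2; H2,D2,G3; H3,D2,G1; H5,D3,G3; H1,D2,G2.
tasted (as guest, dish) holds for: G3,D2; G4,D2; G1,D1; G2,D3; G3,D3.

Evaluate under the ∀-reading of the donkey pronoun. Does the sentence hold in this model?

"him" takes "a guest" as antecedent and "it" takes "a dish"; both are donkey pronouns co-varying with the restrictor.
Strong reading: for every (h,d,g) with served(h,d,g), tasted(g,d).
Restrictor triples: (H1,D2,G2)→tasted(G2,D2) ✗  (H2,D1,G2)→tasted(G2,D1) ✗  (H2,D1,G4)→tasted(G4,D1) ✗  (H2,D2,G3)→tasted(G3,D2) ✓  (H3,D2,G1)→tasted(G1,D2) ✗  (H5,D2,G1)→tasted(G1,D2) ✗  (H5,D3,G3)→tasted(G3,D3) ✓
Counterexample: (H1,D2,G2) — tasted(G2,D2) does not hold.

False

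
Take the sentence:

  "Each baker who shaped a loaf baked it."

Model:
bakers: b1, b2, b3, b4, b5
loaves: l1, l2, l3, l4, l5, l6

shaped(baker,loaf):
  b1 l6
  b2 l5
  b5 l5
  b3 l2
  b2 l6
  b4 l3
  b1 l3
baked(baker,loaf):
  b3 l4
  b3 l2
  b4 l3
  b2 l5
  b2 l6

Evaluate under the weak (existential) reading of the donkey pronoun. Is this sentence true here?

False

"it" takes "a loaf" as antecedent — a donkey pronoun bound across the clause boundary.
Weak reading: every baker b with some shaped-loaf has at least one shaped-loaf l such that baked(b,l).
Per baker: b1:✗  b2:✓  b3:✓  b4:✓  b5:✗
b1 has no witness among its shaped-loaves.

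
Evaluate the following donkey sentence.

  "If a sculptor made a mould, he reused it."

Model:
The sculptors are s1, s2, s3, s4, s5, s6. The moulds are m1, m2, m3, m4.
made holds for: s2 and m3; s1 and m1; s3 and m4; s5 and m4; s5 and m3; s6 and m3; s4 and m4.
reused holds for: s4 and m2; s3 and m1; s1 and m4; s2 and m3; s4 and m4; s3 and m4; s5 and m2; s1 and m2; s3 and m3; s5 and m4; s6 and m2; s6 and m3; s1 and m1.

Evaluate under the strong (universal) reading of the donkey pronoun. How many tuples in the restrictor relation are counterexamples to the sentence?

"it" takes "a mould" as antecedent — a donkey pronoun bound across the clause boundary.
Strong reading: for every (s,m) with made(s,m), reused(s,m).
Restrictor pairs: (s1,m1) ✓  (s2,m3) ✓  (s3,m4) ✓  (s4,m4) ✓  (s5,m3) ✗  (s5,m4) ✓  (s6,m3) ✓
Counterexamples (restrictor pairs failing the scope): 1.

1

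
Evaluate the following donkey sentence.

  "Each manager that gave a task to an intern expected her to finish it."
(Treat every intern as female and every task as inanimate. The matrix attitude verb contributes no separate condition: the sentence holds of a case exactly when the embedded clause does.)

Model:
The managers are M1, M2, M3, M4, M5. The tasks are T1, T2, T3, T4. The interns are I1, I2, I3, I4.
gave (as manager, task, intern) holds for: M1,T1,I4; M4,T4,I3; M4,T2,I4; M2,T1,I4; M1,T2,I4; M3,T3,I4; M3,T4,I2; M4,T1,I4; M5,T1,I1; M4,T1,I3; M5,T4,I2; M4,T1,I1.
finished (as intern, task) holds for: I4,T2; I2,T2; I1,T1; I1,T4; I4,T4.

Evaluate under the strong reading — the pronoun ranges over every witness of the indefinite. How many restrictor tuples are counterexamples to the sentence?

"her" takes "an intern" as antecedent and "it" takes "a task"; both are donkey pronouns co-varying with the restrictor.
Strong reading: for every (m,t,i) with gave(m,t,i), finished(i,t).
Restrictor triples: (M1,T1,I4)→finished(I4,T1) ✗  (M1,T2,I4)→finished(I4,T2) ✓  (M2,T1,I4)→finished(I4,T1) ✗  (M3,T3,I4)→finished(I4,T3) ✗  (M3,T4,I2)→finished(I2,T4) ✗  (M4,T1,I1)→finished(I1,T1) ✓  (M4,T1,I3)→finished(I3,T1) ✗  (M4,T1,I4)→finished(I4,T1) ✗  (M4,T2,I4)→finished(I4,T2) ✓  (M4,T4,I3)→finished(I3,T4) ✗  (M5,T1,I1)→finished(I1,T1) ✓  (M5,T4,I2)→finished(I2,T4) ✗
Counterexamples (restrictor triples failing the scope): 8.

8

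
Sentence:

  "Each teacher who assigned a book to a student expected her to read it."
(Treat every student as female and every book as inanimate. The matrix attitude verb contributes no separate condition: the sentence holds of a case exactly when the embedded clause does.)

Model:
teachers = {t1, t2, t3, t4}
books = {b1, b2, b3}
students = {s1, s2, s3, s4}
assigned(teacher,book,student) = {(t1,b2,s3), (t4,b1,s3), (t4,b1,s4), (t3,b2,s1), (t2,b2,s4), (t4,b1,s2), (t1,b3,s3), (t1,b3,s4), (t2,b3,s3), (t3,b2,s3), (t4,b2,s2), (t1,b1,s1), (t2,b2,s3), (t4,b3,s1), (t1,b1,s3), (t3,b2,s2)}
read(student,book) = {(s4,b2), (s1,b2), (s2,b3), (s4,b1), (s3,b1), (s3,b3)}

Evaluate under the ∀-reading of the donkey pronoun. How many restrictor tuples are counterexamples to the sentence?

9

"her" takes "a student" as antecedent and "it" takes "a book"; both are donkey pronouns co-varying with the restrictor.
Strong reading: for every (t,b,s) with assigned(t,b,s), read(s,b).
Restrictor triples: (t1,b1,s1)→read(s1,b1) ✗  (t1,b1,s3)→read(s3,b1) ✓  (t1,b2,s3)→read(s3,b2) ✗  (t1,b3,s3)→read(s3,b3) ✓  (t1,b3,s4)→read(s4,b3) ✗  (t2,b2,s3)→read(s3,b2) ✗  (t2,b2,s4)→read(s4,b2) ✓  (t2,b3,s3)→read(s3,b3) ✓  (t3,b2,s1)→read(s1,b2) ✓  (t3,b2,s2)→read(s2,b2) ✗  (t3,b2,s3)→read(s3,b2) ✗  (t4,b1,s2)→read(s2,b1) ✗  (t4,b1,s3)→read(s3,b1) ✓  (t4,b1,s4)→read(s4,b1) ✓  (t4,b2,s2)→read(s2,b2) ✗  (t4,b3,s1)→read(s1,b3) ✗
Counterexamples (restrictor triples failing the scope): 9.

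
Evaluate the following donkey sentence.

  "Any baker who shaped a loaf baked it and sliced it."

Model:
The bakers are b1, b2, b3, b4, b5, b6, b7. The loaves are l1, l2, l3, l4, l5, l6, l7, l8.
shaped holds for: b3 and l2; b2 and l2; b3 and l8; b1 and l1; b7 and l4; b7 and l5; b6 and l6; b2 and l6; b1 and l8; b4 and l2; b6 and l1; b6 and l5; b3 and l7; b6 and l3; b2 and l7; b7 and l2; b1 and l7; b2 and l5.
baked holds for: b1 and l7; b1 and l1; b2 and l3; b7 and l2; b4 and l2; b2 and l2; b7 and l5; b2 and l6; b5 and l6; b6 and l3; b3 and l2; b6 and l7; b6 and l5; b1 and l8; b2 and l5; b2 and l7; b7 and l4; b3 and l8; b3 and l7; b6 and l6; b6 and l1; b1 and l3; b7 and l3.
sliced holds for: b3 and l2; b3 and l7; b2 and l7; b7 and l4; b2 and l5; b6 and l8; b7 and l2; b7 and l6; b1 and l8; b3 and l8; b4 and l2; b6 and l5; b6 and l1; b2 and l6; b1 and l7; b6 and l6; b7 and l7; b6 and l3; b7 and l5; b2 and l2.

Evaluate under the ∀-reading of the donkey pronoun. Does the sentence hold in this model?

False

"it" takes "a loaf" as antecedent — a donkey pronoun bound across the clause boundary.
Strong reading: for every (b,l) with shaped(b,l), baked(b,l) ∧ sliced(b,l).
Restrictor pairs: (b1,l1) ✗  (b1,l7) ✓  (b1,l8) ✓  (b2,l2) ✓  (b2,l5) ✓  (b2,l6) ✓  (b2,l7) ✓  (b3,l2) ✓  (b3,l7) ✓  (b3,l8) ✓  (b4,l2) ✓  (b6,l1) ✓  (b6,l3) ✓  (b6,l5) ✓  (b6,l6) ✓  (b7,l2) ✓  (b7,l4) ✓  (b7,l5) ✓
Counterexample: (b1,l1) is in shaped but fails the scope.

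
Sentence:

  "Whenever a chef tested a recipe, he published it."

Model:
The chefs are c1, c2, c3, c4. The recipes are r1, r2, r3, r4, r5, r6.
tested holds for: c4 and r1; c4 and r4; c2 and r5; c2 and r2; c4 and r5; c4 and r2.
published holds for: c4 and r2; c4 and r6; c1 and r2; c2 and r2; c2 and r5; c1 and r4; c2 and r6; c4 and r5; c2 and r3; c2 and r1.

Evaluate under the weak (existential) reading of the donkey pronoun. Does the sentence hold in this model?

True

"it" takes "a recipe" as antecedent — a donkey pronoun bound across the clause boundary.
Weak reading: every chef c with some tested-recipe has at least one tested-recipe r such that published(c,r).
Per chef: c2:✓  c4:✓
Every chef in the restrictor has a witness.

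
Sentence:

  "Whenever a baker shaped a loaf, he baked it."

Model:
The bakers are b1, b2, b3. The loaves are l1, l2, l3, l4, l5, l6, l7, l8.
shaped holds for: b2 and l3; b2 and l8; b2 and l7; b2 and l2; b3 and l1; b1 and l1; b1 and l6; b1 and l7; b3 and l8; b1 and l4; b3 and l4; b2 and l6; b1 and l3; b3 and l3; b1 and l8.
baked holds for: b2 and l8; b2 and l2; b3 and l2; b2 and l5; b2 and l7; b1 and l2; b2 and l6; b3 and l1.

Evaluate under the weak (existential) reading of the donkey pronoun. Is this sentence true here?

False

"it" takes "a loaf" as antecedent — a donkey pronoun bound across the clause boundary.
Weak reading: every baker b with some shaped-loaf has at least one shaped-loaf l such that baked(b,l).
Per baker: b1:✗  b2:✓  b3:✓
b1 has no witness among its shaped-loaves.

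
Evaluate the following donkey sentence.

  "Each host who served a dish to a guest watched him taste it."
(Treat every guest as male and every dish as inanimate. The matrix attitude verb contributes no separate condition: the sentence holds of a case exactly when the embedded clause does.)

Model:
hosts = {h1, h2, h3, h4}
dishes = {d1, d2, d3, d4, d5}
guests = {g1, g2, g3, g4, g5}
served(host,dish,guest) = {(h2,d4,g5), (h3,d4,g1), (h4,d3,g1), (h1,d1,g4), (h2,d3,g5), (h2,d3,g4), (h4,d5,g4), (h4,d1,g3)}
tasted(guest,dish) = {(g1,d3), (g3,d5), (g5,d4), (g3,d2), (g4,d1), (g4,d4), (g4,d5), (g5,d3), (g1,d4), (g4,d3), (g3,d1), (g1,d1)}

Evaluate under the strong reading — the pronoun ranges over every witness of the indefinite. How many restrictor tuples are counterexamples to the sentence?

"him" takes "a guest" as antecedent and "it" takes "a dish"; both are donkey pronouns co-varying with the restrictor.
Strong reading: for every (h,d,g) with served(h,d,g), tasted(g,d).
Restrictor triples: (h1,d1,g4)→tasted(g4,d1) ✓  (h2,d3,g4)→tasted(g4,d3) ✓  (h2,d3,g5)→tasted(g5,d3) ✓  (h2,d4,g5)→tasted(g5,d4) ✓  (h3,d4,g1)→tasted(g1,d4) ✓  (h4,d1,g3)→tasted(g3,d1) ✓  (h4,d3,g1)→tasted(g1,d3) ✓  (h4,d5,g4)→tasted(g4,d5) ✓
Counterexamples (restrictor triples failing the scope): 0.

0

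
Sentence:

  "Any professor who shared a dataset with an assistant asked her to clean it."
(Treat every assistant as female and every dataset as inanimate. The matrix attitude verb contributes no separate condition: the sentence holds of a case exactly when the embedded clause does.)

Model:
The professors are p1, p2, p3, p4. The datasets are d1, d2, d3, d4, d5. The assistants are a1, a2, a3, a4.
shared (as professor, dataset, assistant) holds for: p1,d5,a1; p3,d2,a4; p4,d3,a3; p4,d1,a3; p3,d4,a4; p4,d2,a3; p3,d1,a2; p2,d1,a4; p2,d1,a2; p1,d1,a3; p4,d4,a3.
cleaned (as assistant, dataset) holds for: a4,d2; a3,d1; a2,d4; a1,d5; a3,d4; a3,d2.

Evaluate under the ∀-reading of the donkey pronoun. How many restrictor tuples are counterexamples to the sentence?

5

"her" takes "an assistant" as antecedent and "it" takes "a dataset"; both are donkey pronouns co-varying with the restrictor.
Strong reading: for every (p,d,a) with shared(p,d,a), cleaned(a,d).
Restrictor triples: (p1,d1,a3)→cleaned(a3,d1) ✓  (p1,d5,a1)→cleaned(a1,d5) ✓  (p2,d1,a2)→cleaned(a2,d1) ✗  (p2,d1,a4)→cleaned(a4,d1) ✗  (p3,d1,a2)→cleaned(a2,d1) ✗  (p3,d2,a4)→cleaned(a4,d2) ✓  (p3,d4,a4)→cleaned(a4,d4) ✗  (p4,d1,a3)→cleaned(a3,d1) ✓  (p4,d2,a3)→cleaned(a3,d2) ✓  (p4,d3,a3)→cleaned(a3,d3) ✗  (p4,d4,a3)→cleaned(a3,d4) ✓
Counterexamples (restrictor triples failing the scope): 5.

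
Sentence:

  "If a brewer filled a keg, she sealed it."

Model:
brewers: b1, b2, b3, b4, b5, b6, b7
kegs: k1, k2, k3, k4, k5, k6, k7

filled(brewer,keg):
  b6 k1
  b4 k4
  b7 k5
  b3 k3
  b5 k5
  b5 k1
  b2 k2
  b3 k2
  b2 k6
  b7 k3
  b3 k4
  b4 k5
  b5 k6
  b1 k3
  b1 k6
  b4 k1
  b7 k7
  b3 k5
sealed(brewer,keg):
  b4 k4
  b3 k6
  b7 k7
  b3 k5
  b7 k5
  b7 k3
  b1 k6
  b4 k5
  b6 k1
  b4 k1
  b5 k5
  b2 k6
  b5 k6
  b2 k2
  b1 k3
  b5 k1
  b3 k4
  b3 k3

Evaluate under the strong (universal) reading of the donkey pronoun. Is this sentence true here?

False

"it" takes "a keg" as antecedent — a donkey pronoun bound across the clause boundary.
Strong reading: for every (b,k) with filled(b,k), sealed(b,k).
Restrictor pairs: (b1,k3) ✓  (b1,k6) ✓  (b2,k2) ✓  (b2,k6) ✓  (b3,k2) ✗  (b3,k3) ✓  (b3,k4) ✓  (b3,k5) ✓  (b4,k1) ✓  (b4,k4) ✓  (b4,k5) ✓  (b5,k1) ✓  (b5,k5) ✓  (b5,k6) ✓  (b6,k1) ✓  (b7,k3) ✓  (b7,k5) ✓  (b7,k7) ✓
Counterexample: (b3,k2) is in filled but fails the scope.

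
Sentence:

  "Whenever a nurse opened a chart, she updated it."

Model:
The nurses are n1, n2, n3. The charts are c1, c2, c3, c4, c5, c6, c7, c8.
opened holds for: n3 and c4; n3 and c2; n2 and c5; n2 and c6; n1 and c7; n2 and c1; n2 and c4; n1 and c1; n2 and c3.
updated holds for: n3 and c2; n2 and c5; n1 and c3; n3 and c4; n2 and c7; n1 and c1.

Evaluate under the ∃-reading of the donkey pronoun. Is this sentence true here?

"it" takes "a chart" as antecedent — a donkey pronoun bound across the clause boundary.
Weak reading: every nurse n with some opened-chart has at least one opened-chart c such that updated(n,c).
Per nurse: n1:✓  n2:✓  n3:✓
Every nurse in the restrictor has a witness.

True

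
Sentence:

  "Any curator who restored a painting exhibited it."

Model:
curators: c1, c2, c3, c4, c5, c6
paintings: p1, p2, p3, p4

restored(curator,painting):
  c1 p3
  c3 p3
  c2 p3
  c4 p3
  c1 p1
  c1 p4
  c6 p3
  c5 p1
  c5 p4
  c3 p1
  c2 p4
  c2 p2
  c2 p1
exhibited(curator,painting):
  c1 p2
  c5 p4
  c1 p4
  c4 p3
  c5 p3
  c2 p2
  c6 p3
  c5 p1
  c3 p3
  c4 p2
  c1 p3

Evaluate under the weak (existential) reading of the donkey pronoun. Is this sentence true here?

True

"it" takes "a painting" as antecedent — a donkey pronoun bound across the clause boundary.
Weak reading: every curator c with some restored-painting has at least one restored-painting p such that exhibited(c,p).
Per curator: c1:✓  c2:✓  c3:✓  c4:✓  c5:✓  c6:✓
Every curator in the restrictor has a witness.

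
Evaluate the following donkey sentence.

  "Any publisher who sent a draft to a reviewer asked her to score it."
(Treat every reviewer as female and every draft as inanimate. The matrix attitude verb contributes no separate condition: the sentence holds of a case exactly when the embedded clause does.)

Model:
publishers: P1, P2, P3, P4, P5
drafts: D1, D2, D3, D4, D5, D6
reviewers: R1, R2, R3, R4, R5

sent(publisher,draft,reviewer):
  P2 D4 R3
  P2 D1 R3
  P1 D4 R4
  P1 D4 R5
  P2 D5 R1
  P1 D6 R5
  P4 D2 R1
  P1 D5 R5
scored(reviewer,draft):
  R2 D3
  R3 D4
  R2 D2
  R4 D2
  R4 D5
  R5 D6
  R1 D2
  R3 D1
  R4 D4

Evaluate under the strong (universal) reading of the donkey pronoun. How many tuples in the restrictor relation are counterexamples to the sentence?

3

"her" takes "a reviewer" as antecedent and "it" takes "a draft"; both are donkey pronouns co-varying with the restrictor.
Strong reading: for every (p,d,r) with sent(p,d,r), scored(r,d).
Restrictor triples: (P1,D4,R4)→scored(R4,D4) ✓  (P1,D4,R5)→scored(R5,D4) ✗  (P1,D5,R5)→scored(R5,D5) ✗  (P1,D6,R5)→scored(R5,D6) ✓  (P2,D1,R3)→scored(R3,D1) ✓  (P2,D4,R3)→scored(R3,D4) ✓  (P2,D5,R1)→scored(R1,D5) ✗  (P4,D2,R1)→scored(R1,D2) ✓
Counterexamples (restrictor triples failing the scope): 3.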